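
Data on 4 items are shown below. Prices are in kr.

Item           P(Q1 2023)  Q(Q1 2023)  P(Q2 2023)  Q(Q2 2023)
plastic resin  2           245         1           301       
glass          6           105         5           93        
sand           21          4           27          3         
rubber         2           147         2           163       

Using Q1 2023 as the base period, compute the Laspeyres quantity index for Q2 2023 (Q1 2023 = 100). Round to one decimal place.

103.4

Laspeyres quantity index uses base-period prices as weights.
ΣP(Q1 2023)·Q(Q2 2023) = 2×301 + 6×93 + 21×3 + 2×163 = 602 + 558 + 63 + 326 = 1549
ΣP(Q1 2023)·Q(Q1 2023) = 2×245 + 6×105 + 21×4 + 2×147 = 490 + 630 + 84 + 294 = 1498
Index = 1549 / 1498 × 100 = 103.4045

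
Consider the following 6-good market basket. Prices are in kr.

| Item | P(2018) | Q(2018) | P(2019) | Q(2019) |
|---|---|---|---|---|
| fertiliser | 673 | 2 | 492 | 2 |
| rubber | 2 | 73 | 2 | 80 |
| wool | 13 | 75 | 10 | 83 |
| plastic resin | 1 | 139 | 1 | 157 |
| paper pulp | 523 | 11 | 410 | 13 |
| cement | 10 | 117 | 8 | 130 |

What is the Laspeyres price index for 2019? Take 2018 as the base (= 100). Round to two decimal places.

Laspeyres price index uses base-period quantities as weights.
ΣP(2019)·Q(2018) = 492×2 + 2×73 + 10×75 + 1×139 + 410×11 + 8×117 = 984 + 146 + 750 + 139 + 4510 + 936 = 7465
ΣP(2018)·Q(2018) = 673×2 + 2×73 + 13×75 + 1×139 + 523×11 + 10×117 = 1346 + 146 + 975 + 139 + 5753 + 1170 = 9529
Index = 7465 / 9529 × 100 = 78.3398

78.34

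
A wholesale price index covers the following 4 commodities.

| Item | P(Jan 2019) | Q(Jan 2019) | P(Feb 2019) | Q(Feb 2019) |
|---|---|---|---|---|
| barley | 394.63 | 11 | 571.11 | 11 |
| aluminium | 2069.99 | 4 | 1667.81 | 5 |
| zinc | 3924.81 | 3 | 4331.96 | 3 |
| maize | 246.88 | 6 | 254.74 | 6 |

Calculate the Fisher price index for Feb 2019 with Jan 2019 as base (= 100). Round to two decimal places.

105.23

Laspeyres component (base-period weights):
ΣP(Feb 2019)Q(Jan 2019) = 571.11×11 + 1667.81×4 + 4331.96×3 + 254.74×6 = 6282.21 + 6671.24 + 12995.88 + 1528.44 = 27477.77
ΣP(Jan 2019)Q(Jan 2019) = 394.63×11 + 2069.99×4 + 3924.81×3 + 246.88×6 = 4340.93 + 8279.96 + 11774.43 + 1481.28 = 25876.6
L = 27477.77 / 25876.6 × 100 = 106.1877
Paasche component (current-period weights):
ΣP(Feb 2019)Q(Feb 2019) = 571.11×11 + 1667.81×5 + 4331.96×3 + 254.74×6 = 6282.21 + 8339.05 + 12995.88 + 1528.44 = 29145.58
ΣP(Jan 2019)Q(Feb 2019) = 394.63×11 + 2069.99×5 + 3924.81×3 + 246.88×6 = 4340.93 + 10349.95 + 11774.43 + 1481.28 = 27946.59
P = 29145.58 / 27946.59 × 100 = 104.2903
Fisher = √(L × P) = √(106.1877 × 104.2903) = 105.2347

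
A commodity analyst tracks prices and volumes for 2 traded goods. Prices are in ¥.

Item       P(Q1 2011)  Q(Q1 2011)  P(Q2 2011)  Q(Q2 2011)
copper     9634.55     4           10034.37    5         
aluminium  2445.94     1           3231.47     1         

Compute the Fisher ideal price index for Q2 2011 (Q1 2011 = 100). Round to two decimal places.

Laspeyres component (base-period weights):
ΣP(Q2 2011)Q(Q1 2011) = 10034.37×4 + 3231.47×1 = 40137.48 + 3231.47 = 43368.95
ΣP(Q1 2011)Q(Q1 2011) = 9634.55×4 + 2445.94×1 = 38538.2 + 2445.94 = 40984.14
L = 43368.95 / 40984.14 × 100 = 105.8189
Paasche component (current-period weights):
ΣP(Q2 2011)Q(Q2 2011) = 10034.37×5 + 3231.47×1 = 50171.85 + 3231.47 = 53403.32
ΣP(Q1 2011)Q(Q2 2011) = 9634.55×5 + 2445.94×1 = 48172.75 + 2445.94 = 50618.69
P = 53403.32 / 50618.69 × 100 = 105.5012
Fisher = √(L × P) = √(105.8189 × 105.5012) = 105.6599

105.66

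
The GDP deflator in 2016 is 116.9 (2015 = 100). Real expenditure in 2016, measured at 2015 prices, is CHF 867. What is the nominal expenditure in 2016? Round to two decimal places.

Nominal = Real × (Index/100) = 867 × (116.9/100)
        = 867 × 1.169 = 1013.5230

1013.52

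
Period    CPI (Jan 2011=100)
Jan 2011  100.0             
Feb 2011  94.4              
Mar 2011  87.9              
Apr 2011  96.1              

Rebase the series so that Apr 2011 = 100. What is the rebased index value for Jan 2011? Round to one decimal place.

Rebased(Jan 2011) = 100.0 / 96.1 × 100 = 104.0583

104.1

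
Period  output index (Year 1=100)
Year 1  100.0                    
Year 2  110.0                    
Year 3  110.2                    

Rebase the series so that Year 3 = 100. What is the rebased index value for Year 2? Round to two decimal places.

99.82

Rebased(Year 2) = 110.0 / 110.2 × 100 = 99.8185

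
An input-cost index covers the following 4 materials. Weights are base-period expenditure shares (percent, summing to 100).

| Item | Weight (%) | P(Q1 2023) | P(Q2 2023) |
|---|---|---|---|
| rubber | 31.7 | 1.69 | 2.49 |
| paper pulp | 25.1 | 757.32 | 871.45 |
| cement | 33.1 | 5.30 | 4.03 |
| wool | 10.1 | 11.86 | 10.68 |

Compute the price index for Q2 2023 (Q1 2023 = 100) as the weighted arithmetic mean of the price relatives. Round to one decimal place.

rubber: 31.7 × (2.49/1.69) = 31.7 × 1.473373 = 46.7059
paper pulp: 25.1 × (871.45/757.32) = 25.1 × 1.150702 = 28.8826
cement: 33.1 × (4.03/5.30) = 33.1 × 0.760377 = 25.1685
wool: 10.1 × (10.68/11.86) = 10.1 × 0.900506 = 9.0951
Index = Σ wᵢ·(p₁ᵢ/p₀ᵢ) = 46.7059 + 28.8826 + 25.1685 + 9.0951 = 109.8521

109.9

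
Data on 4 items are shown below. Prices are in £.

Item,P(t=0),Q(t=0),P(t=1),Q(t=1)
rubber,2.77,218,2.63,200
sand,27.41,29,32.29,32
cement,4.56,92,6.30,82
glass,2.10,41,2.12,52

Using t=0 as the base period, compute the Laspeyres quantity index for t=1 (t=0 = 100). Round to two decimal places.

Laspeyres quantity index uses base-period prices as weights.
ΣP(t=0)·Q(t=1) = 2.77×200 + 27.41×32 + 4.56×82 + 2.10×52 = 554 + 877.12 + 373.92 + 109.2 = 1914.24
ΣP(t=0)·Q(t=0) = 2.77×218 + 27.41×29 + 4.56×92 + 2.10×41 = 603.86 + 794.89 + 419.52 + 86.1 = 1904.37
Index = 1914.24 / 1904.37 × 100 = 100.5183

100.52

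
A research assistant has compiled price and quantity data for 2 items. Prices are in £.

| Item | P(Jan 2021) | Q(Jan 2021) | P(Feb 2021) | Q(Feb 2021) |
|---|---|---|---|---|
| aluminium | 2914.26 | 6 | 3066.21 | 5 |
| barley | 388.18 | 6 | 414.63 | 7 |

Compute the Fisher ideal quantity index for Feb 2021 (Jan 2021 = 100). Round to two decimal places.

Laspeyres component (base-period weights):
ΣP(Jan 2021)Q(Feb 2021) = 2914.26×5 + 388.18×7 = 14571.3 + 2717.26 = 17288.56
ΣP(Jan 2021)Q(Jan 2021) = 2914.26×6 + 388.18×6 = 17485.56 + 2329.08 = 19814.64
L = 17288.56 / 19814.64 × 100 = 87.2514
Paasche component (current-period weights):
ΣP(Feb 2021)Q(Feb 2021) = 3066.21×5 + 414.63×7 = 15331.05 + 2902.41 = 18233.46
ΣP(Feb 2021)Q(Jan 2021) = 3066.21×6 + 414.63×6 = 18397.26 + 2487.78 = 20885.04
P = 18233.46 / 20885.04 × 100 = 87.3039
Fisher = √(L × P) = √(87.2514 × 87.3039) = 87.2777

87.28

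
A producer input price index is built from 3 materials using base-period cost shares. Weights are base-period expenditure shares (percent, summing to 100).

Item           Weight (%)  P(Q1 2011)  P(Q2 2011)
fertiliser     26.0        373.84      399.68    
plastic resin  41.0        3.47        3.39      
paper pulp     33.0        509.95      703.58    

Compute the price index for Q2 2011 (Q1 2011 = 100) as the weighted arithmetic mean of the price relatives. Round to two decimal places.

113.38

fertiliser: 26.0 × (399.68/373.84) = 26.0 × 1.069120 = 27.7971
plastic resin: 41.0 × (3.39/3.47) = 41.0 × 0.976945 = 40.0548
paper pulp: 33.0 × (703.58/509.95) = 33.0 × 1.379704 = 45.5302
Index = Σ wᵢ·(p₁ᵢ/p₀ᵢ) = 27.7971 + 40.0548 + 45.5302 = 113.3821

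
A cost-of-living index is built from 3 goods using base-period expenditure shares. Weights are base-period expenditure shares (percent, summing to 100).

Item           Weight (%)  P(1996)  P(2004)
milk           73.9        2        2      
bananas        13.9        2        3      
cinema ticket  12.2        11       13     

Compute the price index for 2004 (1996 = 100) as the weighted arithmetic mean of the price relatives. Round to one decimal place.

milk: 73.9 × (2/2) = 73.9 × 1.000000 = 73.9000
bananas: 13.9 × (3/2) = 13.9 × 1.500000 = 20.8500
cinema ticket: 12.2 × (13/11) = 12.2 × 1.181818 = 14.4182
Index = Σ wᵢ·(p₁ᵢ/p₀ᵢ) = 73.9000 + 20.8500 + 14.4182 = 109.1682

109.2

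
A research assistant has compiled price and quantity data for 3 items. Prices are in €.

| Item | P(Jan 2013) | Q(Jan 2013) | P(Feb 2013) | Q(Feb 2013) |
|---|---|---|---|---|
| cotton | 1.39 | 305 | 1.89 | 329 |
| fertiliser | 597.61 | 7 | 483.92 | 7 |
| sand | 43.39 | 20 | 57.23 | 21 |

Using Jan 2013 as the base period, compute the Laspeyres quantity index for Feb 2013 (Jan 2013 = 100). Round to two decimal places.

101.40

Laspeyres quantity index uses base-period prices as weights.
ΣP(Jan 2013)·Q(Feb 2013) = 1.39×329 + 597.61×7 + 43.39×21 = 457.31 + 4183.27 + 911.19 = 5551.77
ΣP(Jan 2013)·Q(Jan 2013) = 1.39×305 + 597.61×7 + 43.39×20 = 423.95 + 4183.27 + 867.8 = 5475.02
Index = 5551.77 / 5475.02 × 100 = 101.4018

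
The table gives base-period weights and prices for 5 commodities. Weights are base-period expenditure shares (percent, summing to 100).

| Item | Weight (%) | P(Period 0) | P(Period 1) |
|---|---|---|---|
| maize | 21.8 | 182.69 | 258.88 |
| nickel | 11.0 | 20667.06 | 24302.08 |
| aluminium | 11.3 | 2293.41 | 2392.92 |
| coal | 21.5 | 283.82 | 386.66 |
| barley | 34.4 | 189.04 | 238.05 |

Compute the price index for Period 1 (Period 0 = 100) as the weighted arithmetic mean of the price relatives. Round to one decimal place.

128.2

maize: 21.8 × (258.88/182.69) = 21.8 × 1.417045 = 30.8916
nickel: 11.0 × (24302.08/20667.06) = 11.0 × 1.175885 = 12.9347
aluminium: 11.3 × (2392.92/2293.41) = 11.3 × 1.043390 = 11.7903
coal: 21.5 × (386.66/283.82) = 21.5 × 1.362342 = 29.2904
barley: 34.4 × (238.05/189.04) = 34.4 × 1.259257 = 43.3185
Index = Σ wᵢ·(p₁ᵢ/p₀ᵢ) = 30.8916 + 12.9347 + 11.7903 + 29.2904 + 43.3185 = 128.2254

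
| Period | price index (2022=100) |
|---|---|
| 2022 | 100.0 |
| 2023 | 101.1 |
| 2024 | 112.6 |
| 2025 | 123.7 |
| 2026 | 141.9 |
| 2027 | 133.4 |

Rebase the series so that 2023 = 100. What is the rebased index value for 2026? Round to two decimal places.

Rebased(2026) = 141.9 / 101.1 × 100 = 140.3561

140.36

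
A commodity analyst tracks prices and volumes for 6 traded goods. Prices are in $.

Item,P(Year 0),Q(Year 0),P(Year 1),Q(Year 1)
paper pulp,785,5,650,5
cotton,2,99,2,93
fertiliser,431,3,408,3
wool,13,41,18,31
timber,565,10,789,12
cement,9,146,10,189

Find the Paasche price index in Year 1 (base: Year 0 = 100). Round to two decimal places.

116.01

Paasche price index uses current-period quantities as weights.
ΣP(Year 1)·Q(Year 1) = 650×5 + 2×93 + 408×3 + 18×31 + 789×12 + 10×189 = 3250 + 186 + 1224 + 558 + 9468 + 1890 = 16576
ΣP(Year 0)·Q(Year 1) = 785×5 + 2×93 + 431×3 + 13×31 + 565×12 + 9×189 = 3925 + 186 + 1293 + 403 + 6780 + 1701 = 14288
Index = 16576 / 14288 × 100 = 116.0134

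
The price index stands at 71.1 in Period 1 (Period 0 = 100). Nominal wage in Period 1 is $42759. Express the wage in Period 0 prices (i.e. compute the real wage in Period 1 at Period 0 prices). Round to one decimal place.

Real = Nominal ÷ (Index/100) = 42759 ÷ (71.1/100)
     = 42759 ÷ 0.711 = 60139.2405

60139.2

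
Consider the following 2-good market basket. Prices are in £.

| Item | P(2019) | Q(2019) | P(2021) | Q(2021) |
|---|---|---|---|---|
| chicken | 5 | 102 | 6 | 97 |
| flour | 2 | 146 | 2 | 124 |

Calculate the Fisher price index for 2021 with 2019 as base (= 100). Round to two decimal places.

112.98

Laspeyres component (base-period weights):
ΣP(2021)Q(2019) = 6×102 + 2×146 = 612 + 292 = 904
ΣP(2019)Q(2019) = 5×102 + 2×146 = 510 + 292 = 802
L = 904 / 802 × 100 = 112.7182
Paasche component (current-period weights):
ΣP(2021)Q(2021) = 6×97 + 2×124 = 582 + 248 = 830
ΣP(2019)Q(2021) = 5×97 + 2×124 = 485 + 248 = 733
P = 830 / 733 × 100 = 113.2333
Fisher = √(L × P) = √(112.7182 × 113.2333) = 112.9755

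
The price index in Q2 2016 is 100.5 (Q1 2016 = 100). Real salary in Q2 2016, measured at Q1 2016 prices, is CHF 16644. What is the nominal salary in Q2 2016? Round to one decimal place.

Nominal = Real × (Index/100) = 16644 × (100.5/100)
        = 16644 × 1.005 = 16727.2200

16727.2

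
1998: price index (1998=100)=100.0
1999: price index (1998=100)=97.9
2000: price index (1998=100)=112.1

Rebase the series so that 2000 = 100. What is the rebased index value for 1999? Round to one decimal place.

Rebased(1999) = 97.9 / 112.1 × 100 = 87.3327

87.3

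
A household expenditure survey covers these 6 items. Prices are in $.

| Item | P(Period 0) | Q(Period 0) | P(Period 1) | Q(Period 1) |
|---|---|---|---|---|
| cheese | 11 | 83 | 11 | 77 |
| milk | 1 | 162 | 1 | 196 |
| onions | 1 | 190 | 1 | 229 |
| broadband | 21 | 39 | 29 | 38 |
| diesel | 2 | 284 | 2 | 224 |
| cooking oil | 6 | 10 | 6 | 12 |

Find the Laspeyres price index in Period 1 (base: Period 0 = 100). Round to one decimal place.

Laspeyres price index uses base-period quantities as weights.
ΣP(Period 1)·Q(Period 0) = 11×83 + 1×162 + 1×190 + 29×39 + 2×284 + 6×10 = 913 + 162 + 190 + 1131 + 568 + 60 = 3024
ΣP(Period 0)·Q(Period 0) = 11×83 + 1×162 + 1×190 + 21×39 + 2×284 + 6×10 = 913 + 162 + 190 + 819 + 568 + 60 = 2712
Index = 3024 / 2712 × 100 = 111.5044

111.5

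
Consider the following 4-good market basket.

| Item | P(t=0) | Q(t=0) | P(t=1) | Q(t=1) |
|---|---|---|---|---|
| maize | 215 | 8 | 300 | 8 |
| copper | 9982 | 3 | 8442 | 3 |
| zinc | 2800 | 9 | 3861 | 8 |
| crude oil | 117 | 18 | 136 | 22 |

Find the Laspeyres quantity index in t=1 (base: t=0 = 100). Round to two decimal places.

Laspeyres quantity index uses base-period prices as weights.
ΣP(t=0)·Q(t=1) = 215×8 + 9982×3 + 2800×8 + 117×22 = 1720 + 29946 + 22400 + 2574 = 56640
ΣP(t=0)·Q(t=0) = 215×8 + 9982×3 + 2800×9 + 117×18 = 1720 + 29946 + 25200 + 2106 = 58972
Index = 56640 / 58972 × 100 = 96.0456

96.05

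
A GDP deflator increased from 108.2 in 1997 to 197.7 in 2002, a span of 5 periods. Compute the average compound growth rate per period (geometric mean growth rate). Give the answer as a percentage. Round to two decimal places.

Growth factor = (197.7/108.2)^(1/5) = (1.827172)^(1/5) = 1.128122
Growth rate = 1.128122 − 1 = 0.128122 = 12.8122%

12.81%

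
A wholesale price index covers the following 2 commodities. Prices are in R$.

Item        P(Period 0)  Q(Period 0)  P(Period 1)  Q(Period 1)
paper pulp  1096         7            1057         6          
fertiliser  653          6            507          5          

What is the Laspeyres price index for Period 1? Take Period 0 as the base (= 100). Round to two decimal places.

90.09

Laspeyres price index uses base-period quantities as weights.
ΣP(Period 1)·Q(Period 0) = 1057×7 + 507×6 = 7399 + 3042 = 10441
ΣP(Period 0)·Q(Period 0) = 1096×7 + 653×6 = 7672 + 3918 = 11590
Index = 10441 / 11590 × 100 = 90.0863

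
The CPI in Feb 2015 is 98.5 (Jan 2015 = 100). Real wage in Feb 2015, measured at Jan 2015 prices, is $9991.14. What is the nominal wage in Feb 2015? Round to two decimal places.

9841.27

Nominal = Real × (Index/100) = 9991.14 × (98.5/100)
        = 9991.14 × 0.985 = 9841.2729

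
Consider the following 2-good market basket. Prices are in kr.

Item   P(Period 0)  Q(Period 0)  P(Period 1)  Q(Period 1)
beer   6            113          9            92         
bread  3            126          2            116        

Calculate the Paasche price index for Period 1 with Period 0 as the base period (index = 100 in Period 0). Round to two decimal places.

117.78

Paasche price index uses current-period quantities as weights.
ΣP(Period 1)·Q(Period 1) = 9×92 + 2×116 = 828 + 232 = 1060
ΣP(Period 0)·Q(Period 1) = 6×92 + 3×116 = 552 + 348 = 900
Index = 1060 / 900 × 100 = 117.7778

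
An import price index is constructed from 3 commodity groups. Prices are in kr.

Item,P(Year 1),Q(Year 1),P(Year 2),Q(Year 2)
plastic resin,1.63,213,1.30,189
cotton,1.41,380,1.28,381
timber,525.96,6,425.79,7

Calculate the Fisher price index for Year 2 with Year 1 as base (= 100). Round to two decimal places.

Laspeyres component (base-period weights):
ΣP(Year 2)Q(Year 1) = 1.30×213 + 1.28×380 + 425.79×6 = 276.9 + 486.4 + 2554.74 = 3318.04
ΣP(Year 1)Q(Year 1) = 1.63×213 + 1.41×380 + 525.96×6 = 347.19 + 535.8 + 3155.76 = 4038.75
L = 3318.04 / 4038.75 × 100 = 82.1551
Paasche component (current-period weights):
ΣP(Year 2)Q(Year 2) = 1.30×189 + 1.28×381 + 425.79×7 = 245.7 + 487.68 + 2980.53 = 3713.91
ΣP(Year 1)Q(Year 2) = 1.63×189 + 1.41×381 + 525.96×7 = 308.07 + 537.21 + 3681.72 = 4527
P = 3713.91 / 4527 × 100 = 82.0391
Fisher = √(L × P) = √(82.1551 × 82.0391) = 82.0971

82.10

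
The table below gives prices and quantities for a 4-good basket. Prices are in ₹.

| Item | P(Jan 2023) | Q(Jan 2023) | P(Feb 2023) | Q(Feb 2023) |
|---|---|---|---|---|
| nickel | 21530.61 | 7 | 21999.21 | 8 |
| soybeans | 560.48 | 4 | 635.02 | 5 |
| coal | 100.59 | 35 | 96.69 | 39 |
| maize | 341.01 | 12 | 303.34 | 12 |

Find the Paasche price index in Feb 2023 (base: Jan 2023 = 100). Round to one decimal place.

101.9

Paasche price index uses current-period quantities as weights.
ΣP(Feb 2023)·Q(Feb 2023) = 21999.21×8 + 635.02×5 + 96.69×39 + 303.34×12 = 175993.68 + 3175.1 + 3770.91 + 3640.08 = 186579.77
ΣP(Jan 2023)·Q(Feb 2023) = 21530.61×8 + 560.48×5 + 100.59×39 + 341.01×12 = 172244.88 + 2802.4 + 3923.01 + 4092.12 = 183062.41
Index = 186579.77 / 183062.41 × 100 = 101.9214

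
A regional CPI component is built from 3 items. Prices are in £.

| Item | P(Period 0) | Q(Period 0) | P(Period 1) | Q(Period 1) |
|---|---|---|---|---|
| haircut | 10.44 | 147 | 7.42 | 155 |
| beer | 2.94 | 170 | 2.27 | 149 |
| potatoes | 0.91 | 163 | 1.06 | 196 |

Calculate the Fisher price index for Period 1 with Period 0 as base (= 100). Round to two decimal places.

Laspeyres component (base-period weights):
ΣP(Period 1)Q(Period 0) = 7.42×147 + 2.27×170 + 1.06×163 = 1090.74 + 385.9 + 172.78 = 1649.42
ΣP(Period 0)Q(Period 0) = 10.44×147 + 2.94×170 + 0.91×163 = 1534.68 + 499.8 + 148.33 = 2182.81
L = 1649.42 / 2182.81 × 100 = 75.5641
Paasche component (current-period weights):
ΣP(Period 1)Q(Period 1) = 7.42×155 + 2.27×149 + 1.06×196 = 1150.1 + 338.23 + 207.76 = 1696.09
ΣP(Period 0)Q(Period 1) = 10.44×155 + 2.94×149 + 0.91×196 = 1618.2 + 438.06 + 178.36 = 2234.62
P = 1696.09 / 2234.62 × 100 = 75.9006
Fisher = √(L × P) = √(75.5641 × 75.9006) = 75.7321

75.73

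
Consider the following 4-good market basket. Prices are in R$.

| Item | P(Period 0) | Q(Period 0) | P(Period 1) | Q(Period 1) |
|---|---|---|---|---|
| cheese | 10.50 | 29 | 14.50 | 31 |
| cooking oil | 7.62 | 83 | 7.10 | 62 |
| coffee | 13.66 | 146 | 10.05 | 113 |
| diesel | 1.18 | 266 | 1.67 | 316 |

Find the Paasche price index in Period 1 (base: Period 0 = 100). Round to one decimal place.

94.1

Paasche price index uses current-period quantities as weights.
ΣP(Period 1)·Q(Period 1) = 14.50×31 + 7.10×62 + 10.05×113 + 1.67×316 = 449.5 + 440.2 + 1135.65 + 527.72 = 2553.07
ΣP(Period 0)·Q(Period 1) = 10.50×31 + 7.62×62 + 13.66×113 + 1.18×316 = 325.5 + 472.44 + 1543.58 + 372.88 = 2714.4
Index = 2553.07 / 2714.4 × 100 = 94.0565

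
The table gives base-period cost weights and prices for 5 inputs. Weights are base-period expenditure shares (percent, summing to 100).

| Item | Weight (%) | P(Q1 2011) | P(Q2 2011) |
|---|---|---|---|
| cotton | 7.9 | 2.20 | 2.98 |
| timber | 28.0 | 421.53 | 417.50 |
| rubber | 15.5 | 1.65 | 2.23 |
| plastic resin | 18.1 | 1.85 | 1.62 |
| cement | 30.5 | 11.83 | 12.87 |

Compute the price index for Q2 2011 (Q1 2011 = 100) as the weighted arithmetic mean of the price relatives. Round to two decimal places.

108.41

cotton: 7.9 × (2.98/2.20) = 7.9 × 1.354545 = 10.7009
timber: 28.0 × (417.50/421.53) = 28.0 × 0.990440 = 27.7323
rubber: 15.5 × (2.23/1.65) = 15.5 × 1.351515 = 20.9485
plastic resin: 18.1 × (1.62/1.85) = 18.1 × 0.875676 = 15.8497
cement: 30.5 × (12.87/11.83) = 30.5 × 1.087912 = 33.1813
Index = Σ wᵢ·(p₁ᵢ/p₀ᵢ) = 10.7009 + 27.7323 + 20.9485 + 15.8497 + 33.1813 = 108.4128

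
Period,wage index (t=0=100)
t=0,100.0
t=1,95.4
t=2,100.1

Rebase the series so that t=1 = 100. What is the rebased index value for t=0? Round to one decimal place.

Rebased(t=0) = 100.0 / 95.4 × 100 = 104.8218

104.8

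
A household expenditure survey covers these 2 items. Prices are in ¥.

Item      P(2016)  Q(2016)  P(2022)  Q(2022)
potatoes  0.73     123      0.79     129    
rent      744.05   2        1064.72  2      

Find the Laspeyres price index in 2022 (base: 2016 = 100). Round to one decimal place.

141.1

Laspeyres price index uses base-period quantities as weights.
ΣP(2022)·Q(2016) = 0.79×123 + 1064.72×2 = 97.17 + 2129.44 = 2226.61
ΣP(2016)·Q(2016) = 0.73×123 + 744.05×2 = 89.79 + 1488.1 = 1577.89
Index = 2226.61 / 1577.89 × 100 = 141.1131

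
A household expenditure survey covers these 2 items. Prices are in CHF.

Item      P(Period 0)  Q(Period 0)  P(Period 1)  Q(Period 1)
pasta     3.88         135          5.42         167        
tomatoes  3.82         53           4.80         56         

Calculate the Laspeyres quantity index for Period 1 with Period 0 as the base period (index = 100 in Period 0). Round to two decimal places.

118.67

Laspeyres quantity index uses base-period prices as weights.
ΣP(Period 0)·Q(Period 1) = 3.88×167 + 3.82×56 = 647.96 + 213.92 = 861.88
ΣP(Period 0)·Q(Period 0) = 3.88×135 + 3.82×53 = 523.8 + 202.46 = 726.26
Index = 861.88 / 726.26 × 100 = 118.6738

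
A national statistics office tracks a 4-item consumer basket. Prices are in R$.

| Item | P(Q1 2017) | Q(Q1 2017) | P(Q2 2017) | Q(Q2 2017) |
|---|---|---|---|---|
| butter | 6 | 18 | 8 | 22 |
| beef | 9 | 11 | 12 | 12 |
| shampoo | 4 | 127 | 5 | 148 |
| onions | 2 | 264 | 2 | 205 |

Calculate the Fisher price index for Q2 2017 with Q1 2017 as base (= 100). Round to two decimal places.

117.06

Laspeyres component (base-period weights):
ΣP(Q2 2017)Q(Q1 2017) = 8×18 + 12×11 + 5×127 + 2×264 = 144 + 132 + 635 + 528 = 1439
ΣP(Q1 2017)Q(Q1 2017) = 6×18 + 9×11 + 4×127 + 2×264 = 108 + 99 + 508 + 528 = 1243
L = 1439 / 1243 × 100 = 115.7683
Paasche component (current-period weights):
ΣP(Q2 2017)Q(Q2 2017) = 8×22 + 12×12 + 5×148 + 2×205 = 176 + 144 + 740 + 410 = 1470
ΣP(Q1 2017)Q(Q2 2017) = 6×22 + 9×12 + 4×148 + 2×205 = 132 + 108 + 592 + 410 = 1242
P = 1470 / 1242 × 100 = 118.3575
Fisher = √(L × P) = √(115.7683 × 118.3575) = 117.0557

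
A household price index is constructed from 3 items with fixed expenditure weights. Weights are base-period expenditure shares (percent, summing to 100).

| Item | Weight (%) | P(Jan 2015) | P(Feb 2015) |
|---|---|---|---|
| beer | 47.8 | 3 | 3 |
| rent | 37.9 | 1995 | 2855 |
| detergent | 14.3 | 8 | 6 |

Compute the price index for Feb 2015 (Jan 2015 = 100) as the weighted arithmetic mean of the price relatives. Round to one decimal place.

112.8

beer: 47.8 × (3/3) = 47.8 × 1.000000 = 47.8000
rent: 37.9 × (2855/1995) = 37.9 × 1.431078 = 54.2378
detergent: 14.3 × (6/8) = 14.3 × 0.750000 = 10.7250
Index = Σ wᵢ·(p₁ᵢ/p₀ᵢ) = 47.8000 + 54.2378 + 10.7250 = 112.7628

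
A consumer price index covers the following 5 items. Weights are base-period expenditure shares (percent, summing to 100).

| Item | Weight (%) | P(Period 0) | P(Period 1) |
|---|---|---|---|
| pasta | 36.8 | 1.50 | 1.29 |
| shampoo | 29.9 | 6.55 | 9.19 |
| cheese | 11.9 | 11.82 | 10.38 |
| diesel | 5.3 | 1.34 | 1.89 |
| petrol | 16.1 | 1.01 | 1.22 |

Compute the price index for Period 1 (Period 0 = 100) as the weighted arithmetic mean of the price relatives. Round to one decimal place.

111.0

pasta: 36.8 × (1.29/1.50) = 36.8 × 0.860000 = 31.6480
shampoo: 29.9 × (9.19/6.55) = 29.9 × 1.403053 = 41.9513
cheese: 11.9 × (10.38/11.82) = 11.9 × 0.878173 = 10.4503
diesel: 5.3 × (1.89/1.34) = 5.3 × 1.410448 = 7.4754
petrol: 16.1 × (1.22/1.01) = 16.1 × 1.207921 = 19.4475
Index = Σ wᵢ·(p₁ᵢ/p₀ᵢ) = 31.6480 + 41.9513 + 10.4503 + 7.4754 + 19.4475 = 110.9724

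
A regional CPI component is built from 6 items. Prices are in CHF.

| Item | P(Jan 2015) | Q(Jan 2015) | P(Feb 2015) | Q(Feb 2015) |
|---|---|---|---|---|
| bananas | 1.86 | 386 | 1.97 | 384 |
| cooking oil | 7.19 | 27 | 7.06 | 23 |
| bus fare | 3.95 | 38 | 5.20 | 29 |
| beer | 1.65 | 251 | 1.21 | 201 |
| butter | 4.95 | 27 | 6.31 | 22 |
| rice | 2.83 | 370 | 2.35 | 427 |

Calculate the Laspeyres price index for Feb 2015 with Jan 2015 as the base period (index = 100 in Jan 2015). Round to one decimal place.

Laspeyres price index uses base-period quantities as weights.
ΣP(Feb 2015)·Q(Jan 2015) = 1.97×386 + 7.06×27 + 5.20×38 + 1.21×251 + 6.31×27 + 2.35×370 = 760.42 + 190.62 + 197.6 + 303.71 + 170.37 + 869.5 = 2492.22
ΣP(Jan 2015)·Q(Jan 2015) = 1.86×386 + 7.19×27 + 3.95×38 + 1.65×251 + 4.95×27 + 2.83×370 = 717.96 + 194.13 + 150.1 + 414.15 + 133.65 + 1047.1 = 2657.09
Index = 2492.22 / 2657.09 × 100 = 93.7951

93.8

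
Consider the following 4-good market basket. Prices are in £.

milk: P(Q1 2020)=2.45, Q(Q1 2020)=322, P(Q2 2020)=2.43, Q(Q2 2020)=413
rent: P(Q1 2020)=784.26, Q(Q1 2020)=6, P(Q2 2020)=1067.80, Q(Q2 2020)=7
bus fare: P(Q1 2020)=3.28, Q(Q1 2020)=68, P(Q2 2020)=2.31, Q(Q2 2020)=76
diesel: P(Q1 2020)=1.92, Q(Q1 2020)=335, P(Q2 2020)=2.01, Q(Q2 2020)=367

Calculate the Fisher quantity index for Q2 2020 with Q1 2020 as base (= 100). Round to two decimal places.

117.16

Laspeyres component (base-period weights):
ΣP(Q1 2020)Q(Q2 2020) = 2.45×413 + 784.26×7 + 3.28×76 + 1.92×367 = 1011.85 + 5489.82 + 249.28 + 704.64 = 7455.59
ΣP(Q1 2020)Q(Q1 2020) = 2.45×322 + 784.26×6 + 3.28×68 + 1.92×335 = 788.9 + 4705.56 + 223.04 + 643.2 = 6360.7
L = 7455.59 / 6360.7 × 100 = 117.2134
Paasche component (current-period weights):
ΣP(Q2 2020)Q(Q2 2020) = 2.43×413 + 1067.80×7 + 2.31×76 + 2.01×367 = 1003.59 + 7474.6 + 175.56 + 737.67 = 9391.42
ΣP(Q2 2020)Q(Q1 2020) = 2.43×322 + 1067.80×6 + 2.31×68 + 2.01×335 = 782.46 + 6406.8 + 157.08 + 673.35 = 8019.69
P = 9391.42 / 8019.69 × 100 = 117.1045
Fisher = √(L × P) = √(117.2134 × 117.1045) = 117.1589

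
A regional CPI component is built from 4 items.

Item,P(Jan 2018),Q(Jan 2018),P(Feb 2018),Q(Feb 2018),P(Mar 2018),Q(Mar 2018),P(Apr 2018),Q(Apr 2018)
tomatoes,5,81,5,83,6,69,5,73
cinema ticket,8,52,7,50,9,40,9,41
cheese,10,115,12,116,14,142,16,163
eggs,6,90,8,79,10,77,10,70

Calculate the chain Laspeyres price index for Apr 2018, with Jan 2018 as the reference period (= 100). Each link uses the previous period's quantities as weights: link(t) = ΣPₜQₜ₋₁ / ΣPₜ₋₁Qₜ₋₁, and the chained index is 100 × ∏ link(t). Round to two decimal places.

Link Jan 2018→Feb 2018:
ΣP(Feb 2018)Q(Jan 2018) = 5×81 + 7×52 + 12×115 + 8×90 = 405 + 364 + 1380 + 720 = 2869
ΣP(Jan 2018)Q(Jan 2018) = 5×81 + 8×52 + 10×115 + 6×90 = 405 + 416 + 1150 + 540 = 2511
link = 2869/2511 = 1.142573
Link Feb 2018→Mar 2018:
ΣP(Mar 2018)Q(Feb 2018) = 6×83 + 9×50 + 14×116 + 10×79 = 498 + 450 + 1624 + 790 = 3362
ΣP(Feb 2018)Q(Feb 2018) = 5×83 + 7×50 + 12×116 + 8×79 = 415 + 350 + 1392 + 632 = 2789
link = 3362/2789 = 1.205450
Link Mar 2018→Apr 2018:
ΣP(Apr 2018)Q(Mar 2018) = 5×69 + 9×40 + 16×142 + 10×77 = 345 + 360 + 2272 + 770 = 3747
ΣP(Mar 2018)Q(Mar 2018) = 6×69 + 9×40 + 14×142 + 10×77 = 414 + 360 + 1988 + 770 = 3532
link = 3747/3532 = 1.060872
Chained index = 100 × 1.142573 × 1.205450 × 1.060872 = 146.1154

146.12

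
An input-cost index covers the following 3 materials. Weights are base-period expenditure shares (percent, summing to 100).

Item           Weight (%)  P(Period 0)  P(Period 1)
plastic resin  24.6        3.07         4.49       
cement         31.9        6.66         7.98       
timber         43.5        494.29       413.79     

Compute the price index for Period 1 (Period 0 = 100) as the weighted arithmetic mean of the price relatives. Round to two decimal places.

plastic resin: 24.6 × (4.49/3.07) = 24.6 × 1.462541 = 35.9785
cement: 31.9 × (7.98/6.66) = 31.9 × 1.198198 = 38.2225
timber: 43.5 × (413.79/494.29) = 43.5 × 0.837140 = 36.4156
Index = Σ wᵢ·(p₁ᵢ/p₀ᵢ) = 35.9785 + 38.2225 + 36.4156 = 110.6166

110.62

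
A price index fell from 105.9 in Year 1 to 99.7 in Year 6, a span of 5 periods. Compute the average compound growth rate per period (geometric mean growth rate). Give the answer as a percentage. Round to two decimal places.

-1.20%

Growth factor = (99.7/105.9)^(1/5) = (0.941454)^(1/5) = 0.988007
Growth rate = 0.988007 − 1 = -0.011993 = -1.1993%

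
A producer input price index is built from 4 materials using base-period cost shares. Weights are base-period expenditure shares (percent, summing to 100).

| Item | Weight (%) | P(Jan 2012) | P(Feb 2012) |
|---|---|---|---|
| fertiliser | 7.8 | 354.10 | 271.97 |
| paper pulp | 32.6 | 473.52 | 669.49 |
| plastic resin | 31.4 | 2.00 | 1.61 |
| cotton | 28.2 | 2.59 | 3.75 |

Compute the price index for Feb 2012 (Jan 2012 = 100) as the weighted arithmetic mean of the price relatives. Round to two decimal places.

118.19

fertiliser: 7.8 × (271.97/354.10) = 7.8 × 0.768060 = 5.9909
paper pulp: 32.6 × (669.49/473.52) = 32.6 × 1.413858 = 46.0918
plastic resin: 31.4 × (1.61/2.00) = 31.4 × 0.805000 = 25.2770
cotton: 28.2 × (3.75/2.59) = 28.2 × 1.447876 = 40.8301
Index = Σ wᵢ·(p₁ᵢ/p₀ᵢ) = 5.9909 + 46.0918 + 25.2770 + 40.8301 = 118.1898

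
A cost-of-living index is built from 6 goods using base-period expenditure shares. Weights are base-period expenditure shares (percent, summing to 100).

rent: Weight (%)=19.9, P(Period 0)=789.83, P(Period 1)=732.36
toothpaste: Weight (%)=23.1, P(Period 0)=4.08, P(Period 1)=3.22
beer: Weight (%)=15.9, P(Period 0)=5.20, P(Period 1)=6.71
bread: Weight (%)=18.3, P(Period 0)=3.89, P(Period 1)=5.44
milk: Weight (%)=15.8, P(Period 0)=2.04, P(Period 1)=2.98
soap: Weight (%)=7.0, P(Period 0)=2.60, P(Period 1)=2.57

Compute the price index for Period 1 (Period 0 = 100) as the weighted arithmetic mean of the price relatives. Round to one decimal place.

112.8

rent: 19.9 × (732.36/789.83) = 19.9 × 0.927238 = 18.4520
toothpaste: 23.1 × (3.22/4.08) = 23.1 × 0.789216 = 18.2309
beer: 15.9 × (6.71/5.20) = 15.9 × 1.290385 = 20.5171
bread: 18.3 × (5.44/3.89) = 18.3 × 1.398458 = 25.5918
milk: 15.8 × (2.98/2.04) = 15.8 × 1.460784 = 23.0804
soap: 7.0 × (2.57/2.60) = 7.0 × 0.988462 = 6.9192
Index = Σ wᵢ·(p₁ᵢ/p₀ᵢ) = 18.4520 + 18.2309 + 20.5171 + 25.5918 + 23.0804 + 6.9192 = 112.7914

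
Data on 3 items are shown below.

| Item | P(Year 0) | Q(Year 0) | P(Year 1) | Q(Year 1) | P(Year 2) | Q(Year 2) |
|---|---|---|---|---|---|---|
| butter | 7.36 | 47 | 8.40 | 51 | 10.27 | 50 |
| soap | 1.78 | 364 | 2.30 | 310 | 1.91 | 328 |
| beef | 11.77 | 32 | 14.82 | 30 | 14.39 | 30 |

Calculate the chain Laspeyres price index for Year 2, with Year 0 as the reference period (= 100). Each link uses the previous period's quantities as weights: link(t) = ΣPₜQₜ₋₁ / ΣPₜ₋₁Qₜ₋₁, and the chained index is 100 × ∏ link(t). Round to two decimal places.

121.48

Link Year 0→Year 1:
ΣP(Year 1)Q(Year 0) = 8.40×47 + 2.30×364 + 14.82×32 = 394.8 + 837.2 + 474.24 = 1706.24
ΣP(Year 0)Q(Year 0) = 7.36×47 + 1.78×364 + 11.77×32 = 345.92 + 647.92 + 376.64 = 1370.48
link = 1706.24/1370.48 = 1.244994
Link Year 1→Year 2:
ΣP(Year 2)Q(Year 1) = 10.27×51 + 1.91×310 + 14.39×30 = 523.77 + 592.1 + 431.7 = 1547.57
ΣP(Year 1)Q(Year 1) = 8.40×51 + 2.30×310 + 14.82×30 = 428.4 + 713 + 444.6 = 1586
link = 1547.57/1586 = 0.975769
Chained index = 100 × 1.244994 × 0.975769 = 121.4827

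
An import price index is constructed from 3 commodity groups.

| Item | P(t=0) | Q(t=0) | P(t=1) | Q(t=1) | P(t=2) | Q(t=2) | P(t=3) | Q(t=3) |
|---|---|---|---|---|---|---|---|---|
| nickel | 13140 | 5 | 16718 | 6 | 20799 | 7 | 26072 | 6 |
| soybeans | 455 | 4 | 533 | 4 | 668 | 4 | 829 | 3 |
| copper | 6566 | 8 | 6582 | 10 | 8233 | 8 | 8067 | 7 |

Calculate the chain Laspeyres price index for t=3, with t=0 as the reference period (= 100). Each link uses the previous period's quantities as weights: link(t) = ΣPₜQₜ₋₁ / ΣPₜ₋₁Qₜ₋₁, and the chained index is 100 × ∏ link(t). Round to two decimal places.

168.04

Link t=0→t=1:
ΣP(t=1)Q(t=0) = 16718×5 + 533×4 + 6582×8 = 83590 + 2132 + 52656 = 138378
ΣP(t=0)Q(t=0) = 13140×5 + 455×4 + 6566×8 = 65700 + 1820 + 52528 = 120048
link = 138378/120048 = 1.152689
Link t=1→t=2:
ΣP(t=2)Q(t=1) = 20799×6 + 668×4 + 8233×10 = 124794 + 2672 + 82330 = 209796
ΣP(t=1)Q(t=1) = 16718×6 + 533×4 + 6582×10 = 100308 + 2132 + 65820 = 168260
link = 209796/168260 = 1.246856
Link t=2→t=3:
ΣP(t=3)Q(t=2) = 26072×7 + 829×4 + 8067×8 = 182504 + 3316 + 64536 = 250356
ΣP(t=2)Q(t=2) = 20799×7 + 668×4 + 8233×8 = 145593 + 2672 + 65864 = 214129
link = 250356/214129 = 1.169183
Chained index = 100 × 1.152689 × 1.246856 × 1.169183 = 168.0393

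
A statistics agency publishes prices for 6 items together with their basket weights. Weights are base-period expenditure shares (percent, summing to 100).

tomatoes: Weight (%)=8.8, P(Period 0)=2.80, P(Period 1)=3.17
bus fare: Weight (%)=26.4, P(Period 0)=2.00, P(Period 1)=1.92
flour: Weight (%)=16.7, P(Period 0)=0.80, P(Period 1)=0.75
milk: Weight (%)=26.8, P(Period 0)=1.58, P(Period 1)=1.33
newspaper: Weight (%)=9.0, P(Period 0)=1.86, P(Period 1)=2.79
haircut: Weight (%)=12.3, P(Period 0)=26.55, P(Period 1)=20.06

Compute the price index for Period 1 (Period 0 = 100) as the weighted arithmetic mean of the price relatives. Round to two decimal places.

tomatoes: 8.8 × (3.17/2.80) = 8.8 × 1.132143 = 9.9629
bus fare: 26.4 × (1.92/2.00) = 26.4 × 0.960000 = 25.3440
flour: 16.7 × (0.75/0.80) = 16.7 × 0.937500 = 15.6562
milk: 26.8 × (1.33/1.58) = 26.8 × 0.841772 = 22.5595
newspaper: 9.0 × (2.79/1.86) = 9.0 × 1.500000 = 13.5000
haircut: 12.3 × (20.06/26.55) = 12.3 × 0.755556 = 9.2933
Index = Σ wᵢ·(p₁ᵢ/p₀ᵢ) = 9.9629 + 25.3440 + 15.6562 + 22.5595 + 13.5000 + 9.2933 = 96.3159

96.32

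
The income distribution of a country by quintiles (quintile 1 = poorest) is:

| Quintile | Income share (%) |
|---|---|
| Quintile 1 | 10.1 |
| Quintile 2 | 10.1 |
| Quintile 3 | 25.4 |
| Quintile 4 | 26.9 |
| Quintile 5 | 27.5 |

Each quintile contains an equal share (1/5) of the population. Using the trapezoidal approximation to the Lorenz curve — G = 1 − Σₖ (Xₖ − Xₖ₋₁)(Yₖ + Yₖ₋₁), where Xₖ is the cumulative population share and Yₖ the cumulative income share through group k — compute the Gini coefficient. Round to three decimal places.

0.206

Cumulative income shares Yₖ: 0.1010, 0.2020, 0.4560, 0.7250, 1.0000
Σ (Xₖ−Xₖ₋₁)(Yₖ+Yₖ₋₁) = (1/5)(0.1010+0.0000) + (1/5)(0.2020+0.1010) + (1/5)(0.4560+0.2020) + (1/5)(0.7250+0.4560) + (1/5)(1.0000+0.7250)
  = 0.0202 + 0.0606 + 0.1316 + 0.2362 + 0.3450 = 0.7936
G = 1 − 0.7936 = 0.2064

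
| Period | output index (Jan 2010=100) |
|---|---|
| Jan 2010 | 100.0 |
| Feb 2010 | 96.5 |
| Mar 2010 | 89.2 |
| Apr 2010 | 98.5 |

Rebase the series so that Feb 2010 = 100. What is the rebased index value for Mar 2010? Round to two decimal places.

92.44

Rebased(Mar 2010) = 89.2 / 96.5 × 100 = 92.4352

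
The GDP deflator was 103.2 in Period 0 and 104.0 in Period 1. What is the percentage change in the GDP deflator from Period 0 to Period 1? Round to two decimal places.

0.78%

Change = (104.0 − 103.2) / 103.2 × 100
       = 0.8 / 103.2 × 100 = 0.7752%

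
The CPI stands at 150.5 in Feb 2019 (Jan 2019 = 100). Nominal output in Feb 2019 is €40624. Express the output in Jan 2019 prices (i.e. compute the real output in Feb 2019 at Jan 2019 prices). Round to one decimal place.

26992.7

Real = Nominal ÷ (Index/100) = 40624 ÷ (150.5/100)
     = 40624 ÷ 1.505 = 26992.6910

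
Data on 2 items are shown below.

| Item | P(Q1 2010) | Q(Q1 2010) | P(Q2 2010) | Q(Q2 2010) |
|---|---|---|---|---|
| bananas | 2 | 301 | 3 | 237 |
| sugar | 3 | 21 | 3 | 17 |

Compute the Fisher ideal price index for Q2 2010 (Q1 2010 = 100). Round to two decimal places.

Laspeyres component (base-period weights):
ΣP(Q2 2010)Q(Q1 2010) = 3×301 + 3×21 = 903 + 63 = 966
ΣP(Q1 2010)Q(Q1 2010) = 2×301 + 3×21 = 602 + 63 = 665
L = 966 / 665 × 100 = 145.2632
Paasche component (current-period weights):
ΣP(Q2 2010)Q(Q2 2010) = 3×237 + 3×17 = 711 + 51 = 762
ΣP(Q1 2010)Q(Q2 2010) = 2×237 + 3×17 = 474 + 51 = 525
P = 762 / 525 × 100 = 145.1429
Fisher = √(L × P) = √(145.2632 × 145.1429) = 145.2030

145.20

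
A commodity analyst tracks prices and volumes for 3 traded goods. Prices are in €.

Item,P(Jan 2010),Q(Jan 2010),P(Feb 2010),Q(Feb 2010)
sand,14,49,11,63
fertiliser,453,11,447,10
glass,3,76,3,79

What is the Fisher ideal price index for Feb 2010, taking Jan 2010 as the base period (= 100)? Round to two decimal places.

Laspeyres component (base-period weights):
ΣP(Feb 2010)Q(Jan 2010) = 11×49 + 447×11 + 3×76 = 539 + 4917 + 228 = 5684
ΣP(Jan 2010)Q(Jan 2010) = 14×49 + 453×11 + 3×76 = 686 + 4983 + 228 = 5897
L = 5684 / 5897 × 100 = 96.3880
Paasche component (current-period weights):
ΣP(Feb 2010)Q(Feb 2010) = 11×63 + 447×10 + 3×79 = 693 + 4470 + 237 = 5400
ΣP(Jan 2010)Q(Feb 2010) = 14×63 + 453×10 + 3×79 = 882 + 4530 + 237 = 5649
P = 5400 / 5649 × 100 = 95.5921
Fisher = √(L × P) = √(96.3880 × 95.5921) = 95.9892

95.99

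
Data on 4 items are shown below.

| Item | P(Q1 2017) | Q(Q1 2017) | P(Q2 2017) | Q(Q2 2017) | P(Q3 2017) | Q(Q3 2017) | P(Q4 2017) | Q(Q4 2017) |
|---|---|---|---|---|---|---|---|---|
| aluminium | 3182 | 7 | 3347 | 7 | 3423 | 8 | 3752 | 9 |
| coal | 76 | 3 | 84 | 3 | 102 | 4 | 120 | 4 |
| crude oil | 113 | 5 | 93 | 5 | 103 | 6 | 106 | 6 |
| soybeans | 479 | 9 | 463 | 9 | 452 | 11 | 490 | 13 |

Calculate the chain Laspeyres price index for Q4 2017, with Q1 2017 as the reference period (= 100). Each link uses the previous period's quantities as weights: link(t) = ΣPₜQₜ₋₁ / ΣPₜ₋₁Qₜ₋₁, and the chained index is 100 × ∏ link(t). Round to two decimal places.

115.29

Link Q1 2017→Q2 2017:
ΣP(Q2 2017)Q(Q1 2017) = 3347×7 + 84×3 + 93×5 + 463×9 = 23429 + 252 + 465 + 4167 = 28313
ΣP(Q1 2017)Q(Q1 2017) = 3182×7 + 76×3 + 113×5 + 479×9 = 22274 + 228 + 565 + 4311 = 27378
link = 28313/27378 = 1.034152
Link Q2 2017→Q3 2017:
ΣP(Q3 2017)Q(Q2 2017) = 3423×7 + 102×3 + 103×5 + 452×9 = 23961 + 306 + 515 + 4068 = 28850
ΣP(Q2 2017)Q(Q2 2017) = 3347×7 + 84×3 + 93×5 + 463×9 = 23429 + 252 + 465 + 4167 = 28313
link = 28850/28313 = 1.018967
Link Q3 2017→Q4 2017:
ΣP(Q4 2017)Q(Q3 2017) = 3752×8 + 120×4 + 106×6 + 490×11 = 30016 + 480 + 636 + 5390 = 36522
ΣP(Q3 2017)Q(Q3 2017) = 3423×8 + 102×4 + 103×6 + 452×11 = 27384 + 408 + 618 + 4972 = 33382
link = 36522/33382 = 1.094063
Chained index = 100 × 1.034152 × 1.018967 × 1.094063 = 115.2886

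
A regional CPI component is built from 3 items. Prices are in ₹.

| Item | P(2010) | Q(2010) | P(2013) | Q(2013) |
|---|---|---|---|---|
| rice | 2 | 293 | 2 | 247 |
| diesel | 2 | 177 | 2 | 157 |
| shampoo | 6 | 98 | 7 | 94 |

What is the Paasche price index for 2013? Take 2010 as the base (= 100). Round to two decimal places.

Paasche price index uses current-period quantities as weights.
ΣP(2013)·Q(2013) = 2×247 + 2×157 + 7×94 = 494 + 314 + 658 = 1466
ΣP(2010)·Q(2013) = 2×247 + 2×157 + 6×94 = 494 + 314 + 564 = 1372
Index = 1466 / 1372 × 100 = 106.8513

106.85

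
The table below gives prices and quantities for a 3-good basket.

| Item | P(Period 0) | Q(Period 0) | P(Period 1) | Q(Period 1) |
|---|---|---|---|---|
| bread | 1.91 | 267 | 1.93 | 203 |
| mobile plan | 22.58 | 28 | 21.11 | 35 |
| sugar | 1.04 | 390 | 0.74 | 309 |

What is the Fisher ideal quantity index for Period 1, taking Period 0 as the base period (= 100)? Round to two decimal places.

97.16

Laspeyres component (base-period weights):
ΣP(Period 0)Q(Period 1) = 1.91×203 + 22.58×35 + 1.04×309 = 387.73 + 790.3 + 321.36 = 1499.39
ΣP(Period 0)Q(Period 0) = 1.91×267 + 22.58×28 + 1.04×390 = 509.97 + 632.24 + 405.6 = 1547.81
L = 1499.39 / 1547.81 × 100 = 96.8717
Paasche component (current-period weights):
ΣP(Period 1)Q(Period 1) = 1.93×203 + 21.11×35 + 0.74×309 = 391.79 + 738.85 + 228.66 = 1359.3
ΣP(Period 1)Q(Period 0) = 1.93×267 + 21.11×28 + 0.74×390 = 515.31 + 591.08 + 288.6 = 1394.99
P = 1359.3 / 1394.99 × 100 = 97.4416
Fisher = √(L × P) = √(96.8717 × 97.4416) = 97.1562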